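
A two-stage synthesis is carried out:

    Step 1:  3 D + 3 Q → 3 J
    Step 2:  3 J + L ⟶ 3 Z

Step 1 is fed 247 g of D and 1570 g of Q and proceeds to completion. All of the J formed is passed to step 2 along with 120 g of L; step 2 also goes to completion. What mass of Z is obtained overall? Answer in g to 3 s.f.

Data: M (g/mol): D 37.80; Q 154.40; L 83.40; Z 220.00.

Step 1:
n(D) = 247.0 / 37.80 = 6.534 mol
n(Q) = 1570 / 154.40 = 10.17 mol
n/ν for D = 6.534/3 = 2.178
n/ν for Q = 10.17/3 = 3.390
Smallest n/ν is D → limiting reagent.
n(J) produced = (3/3) × 6.534 = 6.534 mol
Step 2:
n(J) available = 6.534 mol
n(L) = 120.0 / 83.40 = 1.439 mol
n/ν for J = 6.534/3 = 2.178
n/ν for L = 1.439/1 = 1.439
Smallest n/ν is L → limiting reagent.
n(Z) = (3/1) × 1.439 = 4.317 mol
mass = 4.317 × 220.00 = 949.7 g

950 g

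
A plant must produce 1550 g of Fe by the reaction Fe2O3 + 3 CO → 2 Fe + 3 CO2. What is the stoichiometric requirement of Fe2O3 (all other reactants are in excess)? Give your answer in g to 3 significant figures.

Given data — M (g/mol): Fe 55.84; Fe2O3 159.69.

n(Fe) = 1550 / 55.84 = 27.76 mol
n(Fe2O3) = (1/2) × 27.76 = 13.88 mol
mass = 13.88 × 159.69 = 2216 g

2220 g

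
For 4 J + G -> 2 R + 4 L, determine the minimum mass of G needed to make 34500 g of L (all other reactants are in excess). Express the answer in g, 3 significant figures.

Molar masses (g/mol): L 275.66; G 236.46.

n(L) = 34500 / 275.66 = 125.2 mol
n(G) = (1/4) × 125.2 = 31.30 mol
mass = 31.30 × 236.46 = 7401 g

7400 g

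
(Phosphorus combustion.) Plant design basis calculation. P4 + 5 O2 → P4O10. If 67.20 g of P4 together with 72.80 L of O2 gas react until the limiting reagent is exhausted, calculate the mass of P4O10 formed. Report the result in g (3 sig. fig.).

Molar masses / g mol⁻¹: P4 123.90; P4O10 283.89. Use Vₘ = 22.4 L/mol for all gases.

n(P4) = 67.20 / 123.90 = 0.5424 mol
n(O2) = 72.80 / 22.4 = 3.250 mol
n/ν → P4: 0.5424, O2: 0.6500; P4 is limiting.
n(P4O10) = (1/1) × 0.5424 = 0.5424 mol
mass = 0.5424 × 283.89 = 154.0 g

154 g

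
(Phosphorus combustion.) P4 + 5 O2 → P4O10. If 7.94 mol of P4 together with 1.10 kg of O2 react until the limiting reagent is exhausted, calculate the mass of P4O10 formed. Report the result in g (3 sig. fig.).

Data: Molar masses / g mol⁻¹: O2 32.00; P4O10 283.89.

n(P4) = 7.940 mol
n(O2) = 1.100×1000 / 32.00 = 34.38 mol
n/ν for P4 = 7.940/1 = 7.940
n/ν for O2 = 34.38/5 = 6.876
Smallest n/ν is O2 → limiting reagent.
n(P4O10) = (1/5) × 34.38 = 6.876 mol
mass = 6.876 × 283.89 = 1952 g

1950 g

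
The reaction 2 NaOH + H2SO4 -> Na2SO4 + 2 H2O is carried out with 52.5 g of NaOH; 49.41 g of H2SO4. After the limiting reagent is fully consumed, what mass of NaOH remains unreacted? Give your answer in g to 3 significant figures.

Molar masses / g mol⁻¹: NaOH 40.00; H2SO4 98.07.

n(NaOH) = 52.50 / 40.00 = 1.313 mol
n(H2SO4) = 49.41 / 98.07 = 0.5038 mol
n/ν for NaOH = 1.313/2 = 0.6565
n/ν for H2SO4 = 0.5038/1 = 0.5038
Smallest n/ν is H2SO4 → limiting reagent.
NaOH consumed = (2/1) × 0.5038 = 1.008 mol
NaOH remaining = 1.313 − 1.008 = 0.3050 mol
mass = 0.3050 × 40.00 = 12.20 g

12.2 g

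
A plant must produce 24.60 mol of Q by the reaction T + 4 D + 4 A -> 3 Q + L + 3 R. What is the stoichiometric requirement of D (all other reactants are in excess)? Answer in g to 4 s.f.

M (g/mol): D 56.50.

1853 g

n(Q) = 24.60 mol
n(D) = (4/3) × 24.60 = 32.80 mol
mass = 32.80 × 56.50 = 1853 g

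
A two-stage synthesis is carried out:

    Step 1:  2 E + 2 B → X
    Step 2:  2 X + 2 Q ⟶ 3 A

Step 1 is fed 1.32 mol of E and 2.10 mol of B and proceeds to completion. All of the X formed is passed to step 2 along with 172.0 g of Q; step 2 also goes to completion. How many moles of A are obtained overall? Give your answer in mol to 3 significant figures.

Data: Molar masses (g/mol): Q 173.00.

0.990 mol

Step 1:
n(E) = 1.320 mol
n(B) = 2.100 mol
n/ν → E: 0.6600, B: 1.050; E is limiting.
n(X) produced = (1/2) × 1.320 = 0.6600 mol
Step 2:
n(X) available = 0.6600 mol
n(Q) = 172.0 / 173.00 = 0.9942 mol
n/ν → X: 0.3300, Q: 0.4971; X is limiting.
n(A) = (3/2) × 0.6600 = 0.9900 mol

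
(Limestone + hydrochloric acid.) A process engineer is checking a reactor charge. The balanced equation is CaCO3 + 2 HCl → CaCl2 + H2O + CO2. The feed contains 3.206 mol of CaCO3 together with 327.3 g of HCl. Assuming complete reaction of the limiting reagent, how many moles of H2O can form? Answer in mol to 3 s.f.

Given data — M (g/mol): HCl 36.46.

3.21 mol

n(CaCO3) = 3.206 mol
n(HCl) = 327.3 / 36.46 = 8.977 mol
n/ν → CaCO3: 3.206, HCl: 4.489; CaCO3 is limiting.
n(H2O) = (1/1) × 3.206 = 3.206 mol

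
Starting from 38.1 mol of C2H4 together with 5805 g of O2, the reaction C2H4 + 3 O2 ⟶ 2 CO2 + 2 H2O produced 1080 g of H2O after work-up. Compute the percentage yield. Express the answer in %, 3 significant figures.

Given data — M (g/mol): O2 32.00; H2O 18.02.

78.7 %

n(C2H4) = 38.10 mol
n(O2) = 5805 / 32.00 = 181.4 mol
n/ν → C2H4: 38.10, O2: 60.47; C2H4 is limiting.
theoretical n(H2O) = (2/1) × 38.10 = 76.20 mol → 1373 g
% yield = 1080 / 1373 × 100 = 78.66 %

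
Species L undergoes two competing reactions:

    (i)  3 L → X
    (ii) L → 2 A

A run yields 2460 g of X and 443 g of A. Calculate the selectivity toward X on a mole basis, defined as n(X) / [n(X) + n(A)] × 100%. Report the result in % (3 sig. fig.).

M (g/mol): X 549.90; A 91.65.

48.1 %

n(X) = 2460 / 549.90 = 4.474 mol
n(A) = 443 / 91.65 = 4.834 mol
selectivity = 4.474/(4.474+4.834) × 100 = 48.07 %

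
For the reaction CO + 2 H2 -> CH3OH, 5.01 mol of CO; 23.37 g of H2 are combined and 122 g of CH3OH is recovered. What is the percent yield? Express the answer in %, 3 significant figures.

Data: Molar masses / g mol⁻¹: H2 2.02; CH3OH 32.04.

n(CO) = 5.010 mol
n(H2) = 23.37 / 2.02 = 11.57 mol
n/ν for CO = 5.010/1 = 5.010
n/ν for H2 = 11.57/2 = 5.785
Smallest n/ν is CO → limiting reagent.
theoretical n(CH3OH) = (1/1) × 5.010 = 5.010 mol → 160.5 g
% yield = 122 / 160.5 × 100 = 76.01 %

76.0 %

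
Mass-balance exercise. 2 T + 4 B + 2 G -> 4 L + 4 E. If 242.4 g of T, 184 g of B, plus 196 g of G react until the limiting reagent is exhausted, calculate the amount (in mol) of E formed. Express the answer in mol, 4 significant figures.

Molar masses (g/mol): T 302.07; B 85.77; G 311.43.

n(T) = 242.4 / 302.07 = 0.8025 mol
n(B) = 184.0 / 85.77 = 2.145 mol
n(G) = 196.0 / 311.43 = 0.6294 mol
n/ν for T = 0.8025/2 = 0.4013
n/ν for B = 2.145/4 = 0.5363
n/ν for G = 0.6294/2 = 0.3147
Smallest n/ν is G → limiting reagent.
n(E) = (4/2) × 0.6294 = 1.259 mol

1.259 mol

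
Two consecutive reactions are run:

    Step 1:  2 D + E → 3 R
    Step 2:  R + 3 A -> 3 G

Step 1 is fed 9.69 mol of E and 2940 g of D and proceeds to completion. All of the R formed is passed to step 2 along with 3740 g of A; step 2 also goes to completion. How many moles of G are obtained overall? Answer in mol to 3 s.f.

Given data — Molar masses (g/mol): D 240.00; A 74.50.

50.2 mol

Step 1:
n(E) = 9.690 mol
n(D) = 2940 / 240.00 = 12.25 mol
n/ν → E: 9.690, D: 6.125; D is limiting.
n(R) produced = (3/2) × 12.25 = 18.38 mol
Step 2:
n(R) available = 18.38 mol
n(A) = 3740 / 74.50 = 50.20 mol
n/ν → R: 18.38, A: 16.73; A is limiting.
n(G) = (3/3) × 50.20 = 50.20 mol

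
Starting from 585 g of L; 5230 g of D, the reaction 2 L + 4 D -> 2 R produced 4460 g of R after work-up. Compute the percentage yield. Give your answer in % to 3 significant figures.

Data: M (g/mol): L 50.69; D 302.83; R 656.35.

78.7 %

n(L) = 585.0 / 50.69 = 11.54 mol
n(D) = 5230 / 302.83 = 17.27 mol
n/ν → L: 5.770, D: 4.318; D is limiting.
theoretical n(R) = (2/4) × 17.27 = 8.635 mol → 5668 g
% yield = 4460 / 5668 × 100 = 78.69 %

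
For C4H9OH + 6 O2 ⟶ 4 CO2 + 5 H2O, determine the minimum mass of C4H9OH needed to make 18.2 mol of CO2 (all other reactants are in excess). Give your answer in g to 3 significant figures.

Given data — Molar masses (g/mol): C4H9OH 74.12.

n(CO2) = 18.20 mol
n(C4H9OH) = (1/4) × 18.20 = 4.550 mol
mass = 4.550 × 74.12 = 337.2 g

337 g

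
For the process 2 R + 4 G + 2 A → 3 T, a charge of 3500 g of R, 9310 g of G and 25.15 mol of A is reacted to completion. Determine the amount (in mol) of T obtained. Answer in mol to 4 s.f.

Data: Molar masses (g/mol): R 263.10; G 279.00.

n(R) = 3500 / 263.10 = 13.30 mol
n(G) = 9310 / 279.00 = 33.37 mol
n(A) = 25.15 mol
n/ν for R = 13.30/2 = 6.650
n/ν for G = 33.37/4 = 8.343
n/ν for A = 25.15/2 = 12.58
Smallest n/ν is R → limiting reagent.
n(T) = (3/2) × 13.30 = 19.95 mol

19.95 mol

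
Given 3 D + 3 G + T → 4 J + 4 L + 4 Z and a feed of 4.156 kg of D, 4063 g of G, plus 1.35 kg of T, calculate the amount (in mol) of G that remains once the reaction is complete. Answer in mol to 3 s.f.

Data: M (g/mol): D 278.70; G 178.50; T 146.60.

7.85 mol

n(D) = 4.156×1000 / 278.70 = 14.91 mol
n(G) = 4063 / 178.50 = 22.76 mol
n(T) = 1.350×1000 / 146.60 = 9.209 mol
n/ν → D: 4.970, G: 7.587, T: 9.209; D is limiting.
G consumed = (3/3) × 14.91 = 14.91 mol
G remaining = 22.76 − 14.91 = 7.850 mol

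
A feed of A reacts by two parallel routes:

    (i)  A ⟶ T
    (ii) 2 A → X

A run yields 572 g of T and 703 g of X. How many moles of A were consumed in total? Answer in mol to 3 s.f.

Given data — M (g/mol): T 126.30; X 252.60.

10.1 mol

n(T) = 572 / 126.30 = 4.529 mol
n(X) = 703 / 252.60 = 2.783 mol
n(A) via (i) = (1/1)×4.529 = 4.529 mol
n(A) via (ii) = (2/1)×2.783 = 5.566 mol
total n(A) = 4.529 + 5.566 = 10.10 mol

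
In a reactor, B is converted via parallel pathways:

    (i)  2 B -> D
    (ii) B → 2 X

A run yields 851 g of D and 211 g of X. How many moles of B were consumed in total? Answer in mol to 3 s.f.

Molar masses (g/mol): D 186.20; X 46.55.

11.4 mol

n(D) = 851 / 186.20 = 4.570 mol
n(X) = 211 / 46.55 = 4.533 mol
n(B) via (i) = (2/1)×4.570 = 9.140 mol
n(B) via (ii) = (1/2)×4.533 = 2.267 mol
total n(B) = 9.140 + 2.267 = 11.41 mol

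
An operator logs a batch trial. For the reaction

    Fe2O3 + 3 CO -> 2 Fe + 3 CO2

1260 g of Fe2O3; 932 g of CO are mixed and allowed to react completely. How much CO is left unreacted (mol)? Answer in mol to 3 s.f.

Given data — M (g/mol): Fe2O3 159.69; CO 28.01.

n(Fe2O3) = 1260 / 159.69 = 7.890 mol
n(CO) = 932.0 / 28.01 = 33.27 mol
n/ν → Fe2O3: 7.890, CO: 11.09; Fe2O3 is limiting.
CO consumed = (3/1) × 7.890 = 23.67 mol
CO remaining = 33.27 − 23.67 = 9.600 mol

9.60 mol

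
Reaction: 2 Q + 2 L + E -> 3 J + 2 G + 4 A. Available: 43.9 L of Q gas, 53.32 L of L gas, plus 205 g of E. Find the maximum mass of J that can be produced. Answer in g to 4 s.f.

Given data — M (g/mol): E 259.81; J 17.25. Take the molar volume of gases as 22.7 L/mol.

40.83 g

n(Q) = 43.90 / 22.7 = 1.934 mol
n(L) = 53.32 / 22.7 = 2.349 mol
n(E) = 205.0 / 259.81 = 0.7890 mol
n/ν → Q: 0.9670, L: 1.175, E: 0.7890; E is limiting.
n(J) = (3/1) × 0.7890 = 2.367 mol
mass = 2.367 × 17.25 = 40.83 g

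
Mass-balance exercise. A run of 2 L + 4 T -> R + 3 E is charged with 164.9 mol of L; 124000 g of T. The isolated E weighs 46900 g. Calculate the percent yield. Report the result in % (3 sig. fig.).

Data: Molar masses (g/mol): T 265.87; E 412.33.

46.0 %

n(L) = 164.9 mol
n(T) = 124000 / 265.87 = 466.4 mol
n/ν → L: 82.45, T: 116.6; L is limiting.
theoretical n(E) = (3/2) × 164.9 = 247.4 mol → 102000 g
% yield = 46900 / 102000 × 100 = 45.98 %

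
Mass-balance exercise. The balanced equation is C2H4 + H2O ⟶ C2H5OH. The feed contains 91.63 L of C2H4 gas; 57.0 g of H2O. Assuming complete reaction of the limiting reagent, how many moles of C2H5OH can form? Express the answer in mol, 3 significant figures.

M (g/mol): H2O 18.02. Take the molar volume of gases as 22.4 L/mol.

n(C2H4) = 91.63 / 22.4 = 4.091 mol
n(H2O) = 57.00 / 18.02 = 3.163 mol
n/ν → C2H4: 4.091, H2O: 3.163; H2O is limiting.
n(C2H5OH) = (1/1) × 3.163 = 3.163 mol

3.16 mol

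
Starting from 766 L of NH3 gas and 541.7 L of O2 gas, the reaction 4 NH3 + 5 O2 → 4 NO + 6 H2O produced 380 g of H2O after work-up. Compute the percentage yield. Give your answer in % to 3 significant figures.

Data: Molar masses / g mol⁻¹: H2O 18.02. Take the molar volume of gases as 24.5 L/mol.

n(NH3) = 766.0 / 24.5 = 31.27 mol
n(O2) = 541.7 / 24.5 = 22.11 mol
n/ν → NH3: 7.818, O2: 4.422; O2 is limiting.
theoretical n(H2O) = (6/5) × 22.11 = 26.53 mol → 478.1 g
% yield = 380 / 478.1 × 100 = 79.48 %

79.5 %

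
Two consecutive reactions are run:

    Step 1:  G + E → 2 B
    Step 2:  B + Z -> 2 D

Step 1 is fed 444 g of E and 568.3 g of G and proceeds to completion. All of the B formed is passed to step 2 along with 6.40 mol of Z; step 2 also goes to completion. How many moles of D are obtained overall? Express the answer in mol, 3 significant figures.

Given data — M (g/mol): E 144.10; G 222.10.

10.2 mol

Step 1:
n(E) = 444.0 / 144.10 = 3.081 mol
n(G) = 568.3 / 222.10 = 2.559 mol
n/ν for E = 3.081/1 = 3.081
n/ν for G = 2.559/1 = 2.559
Smallest n/ν is G → limiting reagent.
n(B) produced = (2/1) × 2.559 = 5.118 mol
Step 2:
n(B) available = 5.118 mol
n(Z) = 6.400 mol
n/ν for B = 5.118/1 = 5.118
n/ν for Z = 6.400/1 = 6.400
Smallest n/ν is B → limiting reagent.
n(D) = (2/1) × 5.118 = 10.24 mol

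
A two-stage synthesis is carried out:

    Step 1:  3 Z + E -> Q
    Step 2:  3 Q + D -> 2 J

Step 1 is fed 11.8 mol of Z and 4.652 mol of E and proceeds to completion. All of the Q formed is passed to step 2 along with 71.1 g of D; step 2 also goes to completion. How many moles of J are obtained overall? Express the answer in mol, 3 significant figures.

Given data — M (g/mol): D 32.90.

Step 1:
n(Z) = 11.80 mol
n(E) = 4.652 mol
n/ν for Z = 11.80/3 = 3.933
n/ν for E = 4.652/1 = 4.652
Smallest n/ν is Z → limiting reagent.
n(Q) produced = (1/3) × 11.80 = 3.933 mol
Step 2:
n(Q) available = 3.933 mol
n(D) = 71.10 / 32.90 = 2.161 mol
n/ν for Q = 3.933/3 = 1.311
n/ν for D = 2.161/1 = 2.161
Smallest n/ν is Q → limiting reagent.
n(J) = (2/3) × 3.933 = 2.622 mol

2.62 mol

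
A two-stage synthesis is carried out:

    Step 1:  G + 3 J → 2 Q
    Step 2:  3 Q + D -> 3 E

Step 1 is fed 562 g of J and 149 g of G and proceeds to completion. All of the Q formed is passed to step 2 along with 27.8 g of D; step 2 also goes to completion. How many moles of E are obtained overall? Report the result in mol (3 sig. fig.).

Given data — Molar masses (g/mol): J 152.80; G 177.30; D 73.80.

1.13 mol

Step 1:
n(J) = 562.0 / 152.80 = 3.678 mol
n(G) = 149.0 / 177.30 = 0.8404 mol
n/ν for J = 3.678/3 = 1.226
n/ν for G = 0.8404/1 = 0.8404
Smallest n/ν is G → limiting reagent.
n(Q) produced = (2/1) × 0.8404 = 1.681 mol
Step 2:
n(Q) available = 1.681 mol
n(D) = 27.80 / 73.80 = 0.3767 mol
n/ν for Q = 1.681/3 = 0.5603
n/ν for D = 0.3767/1 = 0.3767
Smallest n/ν is D → limiting reagent.
n(E) = (3/1) × 0.3767 = 1.130 mol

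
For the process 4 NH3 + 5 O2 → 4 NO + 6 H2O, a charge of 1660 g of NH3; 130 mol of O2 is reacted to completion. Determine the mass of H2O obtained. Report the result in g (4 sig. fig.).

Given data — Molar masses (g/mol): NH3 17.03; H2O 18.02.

n(NH3) = 1660 / 17.03 = 97.48 mol
n(O2) = 130.0 mol
n/ν for NH3 = 97.48/4 = 24.37
n/ν for O2 = 130.0/5 = 26.00
Smallest n/ν is NH3 → limiting reagent.
n(H2O) = (6/4) × 97.48 = 146.2 mol
mass = 146.2 × 18.02 = 2635 g

2635 g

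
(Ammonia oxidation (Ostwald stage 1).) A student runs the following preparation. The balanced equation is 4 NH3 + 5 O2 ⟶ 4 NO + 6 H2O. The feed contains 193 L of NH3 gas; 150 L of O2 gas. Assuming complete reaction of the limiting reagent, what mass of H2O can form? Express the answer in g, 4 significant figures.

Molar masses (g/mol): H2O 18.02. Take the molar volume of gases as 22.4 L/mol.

n(NH3) = 193.0 / 22.4 = 8.616 mol
n(O2) = 150.0 / 22.4 = 6.696 mol
n/ν for NH3 = 8.616/4 = 2.154
n/ν for O2 = 6.696/5 = 1.339
Smallest n/ν is O2 → limiting reagent.
n(H2O) = (6/5) × 6.696 = 8.035 mol
mass = 8.035 × 18.02 = 144.8 g

144.8 g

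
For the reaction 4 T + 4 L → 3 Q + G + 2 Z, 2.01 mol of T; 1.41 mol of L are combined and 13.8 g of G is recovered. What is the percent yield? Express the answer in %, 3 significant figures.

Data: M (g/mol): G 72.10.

54.3 %

n(T) = 2.010 mol
n(L) = 1.410 mol
n/ν for T = 2.010/4 = 0.5025
n/ν for L = 1.410/4 = 0.3525
Smallest n/ν is L → limiting reagent.
theoretical n(G) = (1/4) × 1.410 = 0.3525 mol → 25.42 g
% yield = 13.8 / 25.42 × 100 = 54.29 %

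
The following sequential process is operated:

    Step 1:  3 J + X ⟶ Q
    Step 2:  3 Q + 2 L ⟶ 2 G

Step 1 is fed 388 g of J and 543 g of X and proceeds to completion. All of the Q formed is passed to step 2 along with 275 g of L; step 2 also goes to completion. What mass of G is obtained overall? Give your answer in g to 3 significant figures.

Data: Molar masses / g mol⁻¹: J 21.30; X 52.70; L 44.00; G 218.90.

886 g

Step 1:
n(J) = 388.0 / 21.30 = 18.22 mol
n(X) = 543.0 / 52.70 = 10.30 mol
n/ν for J = 18.22/3 = 6.073
n/ν for X = 10.30/1 = 10.30
Smallest n/ν is J → limiting reagent.
n(Q) produced = (1/3) × 18.22 = 6.073 mol
Step 2:
n(Q) available = 6.073 mol
n(L) = 275.0 / 44.00 = 6.250 mol
n/ν for Q = 6.073/3 = 2.024
n/ν for L = 6.250/2 = 3.125
Smallest n/ν is Q → limiting reagent.
n(G) = (2/3) × 6.073 = 4.049 mol
mass = 4.049 × 218.90 = 886.3 g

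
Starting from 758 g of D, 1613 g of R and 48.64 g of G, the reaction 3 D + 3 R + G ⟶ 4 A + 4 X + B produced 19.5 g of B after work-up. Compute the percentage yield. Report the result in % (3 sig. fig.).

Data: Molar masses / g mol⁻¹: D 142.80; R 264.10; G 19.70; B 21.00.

n(D) = 758.0 / 142.80 = 5.308 mol
n(R) = 1613 / 264.10 = 6.108 mol
n(G) = 48.64 / 19.70 = 2.469 mol
n/ν for D = 5.308/3 = 1.769
n/ν for R = 6.108/3 = 2.036
n/ν for G = 2.469/1 = 2.469
Smallest n/ν is D → limiting reagent.
theoretical n(B) = (1/3) × 5.308 = 1.769 mol → 37.15 g
% yield = 19.5 / 37.15 × 100 = 52.49 %

52.5 %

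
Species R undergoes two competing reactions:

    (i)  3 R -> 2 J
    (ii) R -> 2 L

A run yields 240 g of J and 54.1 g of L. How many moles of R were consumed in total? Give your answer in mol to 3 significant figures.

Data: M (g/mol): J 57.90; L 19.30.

7.62 mol

n(J) = 240 / 57.90 = 4.145 mol
n(L) = 54.1 / 19.30 = 2.803 mol
n(R) via (i) = (3/2)×4.145 = 6.218 mol
n(R) via (ii) = (1/2)×2.803 = 1.402 mol
total n(R) = 6.218 + 1.402 = 7.620 mol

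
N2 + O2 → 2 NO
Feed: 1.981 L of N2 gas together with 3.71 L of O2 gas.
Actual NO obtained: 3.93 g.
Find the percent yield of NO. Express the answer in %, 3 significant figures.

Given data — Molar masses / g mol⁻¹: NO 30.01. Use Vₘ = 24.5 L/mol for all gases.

81.0 %

n(N2) = 1.981 / 24.5 = 0.08086 mol
n(O2) = 3.710 / 24.5 = 0.1514 mol
n/ν for N2 = 0.08086/1 = 0.08086
n/ν for O2 = 0.1514/1 = 0.1514
Smallest n/ν is N2 → limiting reagent.
theoretical n(NO) = (2/1) × 0.08086 = 0.1617 mol → 4.853 g
% yield = 3.93 / 4.853 × 100 = 80.98 %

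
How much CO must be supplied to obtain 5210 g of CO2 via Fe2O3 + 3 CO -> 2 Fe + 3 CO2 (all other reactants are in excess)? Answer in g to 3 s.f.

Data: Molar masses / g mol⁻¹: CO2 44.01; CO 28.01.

3320 g

n(CO2) = 5210 / 44.01 = 118.4 mol
n(CO) = (3/3) × 118.4 = 118.4 mol
mass = 118.4 × 28.01 = 3316 g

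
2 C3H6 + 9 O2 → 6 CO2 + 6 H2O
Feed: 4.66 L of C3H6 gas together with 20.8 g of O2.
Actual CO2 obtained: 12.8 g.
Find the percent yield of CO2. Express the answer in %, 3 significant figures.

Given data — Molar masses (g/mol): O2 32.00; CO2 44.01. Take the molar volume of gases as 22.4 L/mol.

n(C3H6) = 4.660 / 22.4 = 0.2080 mol
n(O2) = 20.80 / 32.00 = 0.6500 mol
n/ν for C3H6 = 0.2080/2 = 0.1040
n/ν for O2 = 0.6500/9 = 0.07222
Smallest n/ν is O2 → limiting reagent.
theoretical n(CO2) = (6/9) × 0.6500 = 0.4333 mol → 19.07 g
% yield = 12.8 / 19.07 × 100 = 67.12 %

67.1 %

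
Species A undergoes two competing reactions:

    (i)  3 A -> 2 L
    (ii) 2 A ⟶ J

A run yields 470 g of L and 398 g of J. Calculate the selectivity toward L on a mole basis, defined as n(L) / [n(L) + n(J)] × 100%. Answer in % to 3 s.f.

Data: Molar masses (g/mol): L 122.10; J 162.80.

61.2 %

n(L) = 470 / 122.10 = 3.849 mol
n(J) = 398 / 162.80 = 2.445 mol
selectivity = 3.849/(3.849+2.445) × 100 = 61.15 %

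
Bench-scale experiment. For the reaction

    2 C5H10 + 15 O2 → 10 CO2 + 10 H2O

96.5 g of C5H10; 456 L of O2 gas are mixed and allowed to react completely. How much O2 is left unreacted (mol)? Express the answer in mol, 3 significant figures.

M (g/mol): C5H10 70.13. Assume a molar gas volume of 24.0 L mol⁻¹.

n(C5H10) = 96.50 / 70.13 = 1.376 mol
n(O2) = 456.0 / 24.0 = 19.00 mol
n/ν for C5H10 = 1.376/2 = 0.6880
n/ν for O2 = 19.00/15 = 1.267
Smallest n/ν is C5H10 → limiting reagent.
O2 consumed = (15/2) × 1.376 = 10.32 mol
O2 remaining = 19.00 − 10.32 = 8.680 mol

8.68 mol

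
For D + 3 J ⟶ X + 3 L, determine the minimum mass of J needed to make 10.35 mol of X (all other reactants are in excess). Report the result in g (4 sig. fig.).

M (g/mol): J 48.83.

1516 g

n(X) = 10.35 mol
n(J) = (3/1) × 10.35 = 31.05 mol
mass = 31.05 × 48.83 = 1516 g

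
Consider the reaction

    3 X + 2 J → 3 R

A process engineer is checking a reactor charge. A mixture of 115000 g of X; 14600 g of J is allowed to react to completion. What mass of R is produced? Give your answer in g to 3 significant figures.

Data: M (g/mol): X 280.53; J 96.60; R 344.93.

n(X) = 115000 / 280.53 = 409.9 mol
n(J) = 14600 / 96.60 = 151.1 mol
n/ν for X = 409.9/3 = 136.6
n/ν for J = 151.1/2 = 75.55
Smallest n/ν is J → limiting reagent.
n(R) = (3/2) × 151.1 = 226.7 mol
mass = 226.7 × 344.93 = 78200 g

78200 g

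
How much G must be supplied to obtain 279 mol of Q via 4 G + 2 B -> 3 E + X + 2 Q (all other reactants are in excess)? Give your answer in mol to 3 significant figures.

n(Q) = 279.0 mol
n(G) = (4/2) × 279.0 = 558.0 mol

558 mol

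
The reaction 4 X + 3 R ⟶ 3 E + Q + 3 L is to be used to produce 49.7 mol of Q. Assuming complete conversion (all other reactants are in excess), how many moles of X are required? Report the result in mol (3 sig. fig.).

199 mol

n(Q) = 49.70 mol
n(X) = (4/1) × 49.70 = 198.8 mol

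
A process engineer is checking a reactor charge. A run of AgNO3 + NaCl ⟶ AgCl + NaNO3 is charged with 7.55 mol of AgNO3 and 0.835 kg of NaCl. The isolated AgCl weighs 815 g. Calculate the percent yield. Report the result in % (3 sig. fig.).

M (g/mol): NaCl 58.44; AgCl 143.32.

75.3 %

n(AgNO3) = 7.550 mol
n(NaCl) = 0.8350×1000 / 58.44 = 14.29 mol
n/ν for AgNO3 = 7.550/1 = 7.550
n/ν for NaCl = 14.29/1 = 14.29
Smallest n/ν is AgNO3 → limiting reagent.
theoretical n(AgCl) = (1/1) × 7.550 = 7.550 mol → 1082 g
% yield = 815 / 1082 × 100 = 75.32 %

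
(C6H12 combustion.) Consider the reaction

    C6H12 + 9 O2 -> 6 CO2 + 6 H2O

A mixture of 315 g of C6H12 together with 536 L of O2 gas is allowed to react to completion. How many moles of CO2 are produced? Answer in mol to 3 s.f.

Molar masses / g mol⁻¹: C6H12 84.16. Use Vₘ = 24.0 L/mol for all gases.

14.9 mol

n(C6H12) = 315.0 / 84.16 = 3.743 mol
n(O2) = 536.0 / 24.0 = 22.33 mol
n/ν for C6H12 = 3.743/1 = 3.743
n/ν for O2 = 22.33/9 = 2.481
Smallest n/ν is O2 → limiting reagent.
n(CO2) = (6/9) × 22.33 = 14.89 mol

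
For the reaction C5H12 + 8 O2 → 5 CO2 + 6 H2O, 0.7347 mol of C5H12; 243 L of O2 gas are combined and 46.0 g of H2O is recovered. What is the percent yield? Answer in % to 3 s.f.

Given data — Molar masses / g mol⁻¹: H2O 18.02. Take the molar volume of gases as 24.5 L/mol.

n(C5H12) = 0.7347 mol
n(O2) = 243.0 / 24.5 = 9.918 mol
n/ν → C5H12: 0.7347, O2: 1.240; C5H12 is limiting.
theoretical n(H2O) = (6/1) × 0.7347 = 4.408 mol → 79.43 g
% yield = 46.0 / 79.43 × 100 = 57.91 %

57.9 %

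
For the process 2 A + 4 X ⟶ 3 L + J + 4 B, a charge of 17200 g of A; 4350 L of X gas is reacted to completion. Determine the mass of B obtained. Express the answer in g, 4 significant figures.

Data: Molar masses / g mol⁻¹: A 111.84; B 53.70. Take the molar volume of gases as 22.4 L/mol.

n(A) = 17200 / 111.84 = 153.8 mol
n(X) = 4350 / 22.4 = 194.2 mol
n/ν → A: 76.90, X: 48.55; X is limiting.
n(B) = (4/4) × 194.2 = 194.2 mol
mass = 194.2 × 53.70 = 10430 g

10430 g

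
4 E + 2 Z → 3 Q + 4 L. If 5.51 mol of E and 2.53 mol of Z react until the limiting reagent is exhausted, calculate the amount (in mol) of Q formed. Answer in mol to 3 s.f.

n(E) = 5.510 mol
n(Z) = 2.530 mol
n/ν for E = 5.510/4 = 1.378
n/ν for Z = 2.530/2 = 1.265
Smallest n/ν is Z → limiting reagent.
n(Q) = (3/2) × 2.530 = 3.795 mol

3.80 mol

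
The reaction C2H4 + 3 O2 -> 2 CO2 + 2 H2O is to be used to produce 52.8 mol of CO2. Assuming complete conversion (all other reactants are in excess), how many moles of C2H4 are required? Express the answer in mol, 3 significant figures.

26.4 mol

n(CO2) = 52.80 mol
n(C2H4) = (1/2) × 52.80 = 26.40 mol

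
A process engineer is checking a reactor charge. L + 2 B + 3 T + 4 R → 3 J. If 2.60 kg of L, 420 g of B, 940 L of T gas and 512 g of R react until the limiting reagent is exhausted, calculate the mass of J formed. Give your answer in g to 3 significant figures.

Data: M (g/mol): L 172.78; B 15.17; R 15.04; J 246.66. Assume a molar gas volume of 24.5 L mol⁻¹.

6300 g

n(L) = 2.600×1000 / 172.78 = 15.05 mol
n(B) = 420.0 / 15.17 = 27.69 mol
n(T) = 940.0 / 24.5 = 38.37 mol
n(R) = 512.0 / 15.04 = 34.04 mol
n/ν for L = 15.05/1 = 15.05
n/ν for B = 27.69/2 = 13.85
n/ν for T = 38.37/3 = 12.79
n/ν for R = 34.04/4 = 8.510
Smallest n/ν is R → limiting reagent.
n(J) = (3/4) × 34.04 = 25.53 mol
mass = 25.53 × 246.66 = 6297 g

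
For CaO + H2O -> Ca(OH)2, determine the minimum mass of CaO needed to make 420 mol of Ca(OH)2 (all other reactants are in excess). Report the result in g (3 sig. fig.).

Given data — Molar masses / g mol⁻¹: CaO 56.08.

n(Ca(OH)2) = 420.0 mol
n(CaO) = (1/1) × 420.0 = 420.0 mol
mass = 420.0 × 56.08 = 23550 g

23600 g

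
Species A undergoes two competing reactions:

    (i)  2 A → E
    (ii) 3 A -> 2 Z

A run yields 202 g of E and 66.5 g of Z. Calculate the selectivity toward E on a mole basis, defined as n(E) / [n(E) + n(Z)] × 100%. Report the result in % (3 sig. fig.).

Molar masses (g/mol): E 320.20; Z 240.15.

n(E) = 202 / 320.20 = 0.6309 mol
n(Z) = 66.5 / 240.15 = 0.2769 mol
selectivity = 0.6309/(0.6309+0.2769) × 100 = 69.50 %

69.5 %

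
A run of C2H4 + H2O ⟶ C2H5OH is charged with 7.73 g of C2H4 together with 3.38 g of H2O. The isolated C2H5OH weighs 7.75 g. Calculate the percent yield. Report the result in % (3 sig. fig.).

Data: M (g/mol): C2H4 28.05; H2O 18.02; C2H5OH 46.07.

n(C2H4) = 7.730 / 28.05 = 0.2756 mol
n(H2O) = 3.380 / 18.02 = 0.1876 mol
n/ν → C2H4: 0.2756, H2O: 0.1876; H2O is limiting.
theoretical n(C2H5OH) = (1/1) × 0.1876 = 0.1876 mol → 8.643 g
% yield = 7.75 / 8.643 × 100 = 89.67 %

89.7 %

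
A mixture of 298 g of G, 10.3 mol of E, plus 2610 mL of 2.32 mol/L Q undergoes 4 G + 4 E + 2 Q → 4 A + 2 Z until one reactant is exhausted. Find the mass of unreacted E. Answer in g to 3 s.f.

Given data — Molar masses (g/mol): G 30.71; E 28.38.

n(G) = 298.0 / 30.71 = 9.704 mol
n(E) = 10.30 mol
n(Q) = 2.32 × 2610/1000 = 6.055 mol
n/ν for G = 9.704/4 = 2.426
n/ν for E = 10.30/4 = 2.575
n/ν for Q = 6.055/2 = 3.028
Smallest n/ν is G → limiting reagent.
E consumed = (4/4) × 9.704 = 9.704 mol
E remaining = 10.30 − 9.704 = 0.5960 mol
mass = 0.5960 × 28.38 = 16.91 g

16.9 g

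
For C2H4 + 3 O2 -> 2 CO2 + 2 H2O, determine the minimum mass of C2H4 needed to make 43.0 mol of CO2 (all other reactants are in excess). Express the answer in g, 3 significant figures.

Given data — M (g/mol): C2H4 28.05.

603 g

n(CO2) = 43.00 mol
n(C2H4) = (1/2) × 43.00 = 21.50 mol
mass = 21.50 × 28.05 = 603.1 g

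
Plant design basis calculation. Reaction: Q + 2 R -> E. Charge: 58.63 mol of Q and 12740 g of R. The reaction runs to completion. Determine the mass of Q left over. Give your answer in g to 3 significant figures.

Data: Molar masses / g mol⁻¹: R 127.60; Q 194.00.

n(Q) = 58.63 mol
n(R) = 12740 / 127.60 = 99.84 mol
n/ν for Q = 58.63/1 = 58.63
n/ν for R = 99.84/2 = 49.92
Smallest n/ν is R → limiting reagent.
Q consumed = (1/2) × 99.84 = 49.92 mol
Q remaining = 58.63 − 49.92 = 8.710 mol
mass = 8.710 × 194.00 = 1690 g

1690 g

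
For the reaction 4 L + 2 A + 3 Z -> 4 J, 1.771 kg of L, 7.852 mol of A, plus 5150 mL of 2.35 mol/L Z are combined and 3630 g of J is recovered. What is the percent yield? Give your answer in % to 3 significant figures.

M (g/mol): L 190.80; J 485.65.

n(L) = 1.771×1000 / 190.80 = 9.282 mol
n(A) = 7.852 mol
n(Z) = 2.35 × 5150/1000 = 12.10 mol
n/ν for L = 9.282/4 = 2.321
n/ν for A = 7.852/2 = 3.926
n/ν for Z = 12.10/3 = 4.033
Smallest n/ν is L → limiting reagent.
theoretical n(J) = (4/4) × 9.282 = 9.282 mol → 4508 g
% yield = 3630 / 4508 × 100 = 80.52 %

80.5 %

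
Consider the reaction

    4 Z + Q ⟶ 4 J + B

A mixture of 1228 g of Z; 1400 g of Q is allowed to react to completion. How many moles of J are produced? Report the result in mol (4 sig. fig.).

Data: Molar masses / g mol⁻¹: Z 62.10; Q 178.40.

n(Z) = 1228 / 62.10 = 19.77 mol
n(Q) = 1400 / 178.40 = 7.848 mol
n/ν for Z = 19.77/4 = 4.943
n/ν for Q = 7.848/1 = 7.848
Smallest n/ν is Z → limiting reagent.
n(J) = (4/4) × 19.77 = 19.77 mol

19.77 mol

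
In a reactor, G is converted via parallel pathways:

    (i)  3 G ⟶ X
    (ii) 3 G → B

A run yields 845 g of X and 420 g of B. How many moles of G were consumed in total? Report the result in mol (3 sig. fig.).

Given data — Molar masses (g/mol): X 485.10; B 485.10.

n(X) = 845 / 485.10 = 1.742 mol
n(B) = 420 / 485.10 = 0.8658 mol
n(G) via (i) = (3/1)×1.742 = 5.226 mol
n(G) via (ii) = (3/1)×0.8658 = 2.597 mol
total n(G) = 5.226 + 2.597 = 7.823 mol

7.82 mol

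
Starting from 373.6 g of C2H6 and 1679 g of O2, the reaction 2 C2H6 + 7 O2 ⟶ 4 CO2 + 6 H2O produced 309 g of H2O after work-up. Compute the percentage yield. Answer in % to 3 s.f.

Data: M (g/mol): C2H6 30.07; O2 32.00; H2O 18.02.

n(C2H6) = 373.6 / 30.07 = 12.42 mol
n(O2) = 1679 / 32.00 = 52.47 mol
n/ν for C2H6 = 12.42/2 = 6.210
n/ν for O2 = 52.47/7 = 7.496
Smallest n/ν is C2H6 → limiting reagent.
theoretical n(H2O) = (6/2) × 12.42 = 37.26 mol → 671.4 g
% yield = 309 / 671.4 × 100 = 46.02 %

46.0 %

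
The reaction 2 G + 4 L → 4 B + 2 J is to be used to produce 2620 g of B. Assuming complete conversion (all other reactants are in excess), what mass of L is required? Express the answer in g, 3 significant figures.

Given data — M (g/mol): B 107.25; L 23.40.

n(B) = 2620 / 107.25 = 24.43 mol
n(L) = (4/4) × 24.43 = 24.43 mol
mass = 24.43 × 23.40 = 571.7 g

572 g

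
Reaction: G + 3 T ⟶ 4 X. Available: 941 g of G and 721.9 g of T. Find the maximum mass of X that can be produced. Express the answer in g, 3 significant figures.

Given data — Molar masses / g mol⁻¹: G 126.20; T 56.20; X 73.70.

1260 g

n(G) = 941.0 / 126.20 = 7.456 mol
n(T) = 721.9 / 56.20 = 12.85 mol
n/ν for G = 7.456/1 = 7.456
n/ν for T = 12.85/3 = 4.283
Smallest n/ν is T → limiting reagent.
n(X) = (4/3) × 12.85 = 17.13 mol
mass = 17.13 × 73.70 = 1262 g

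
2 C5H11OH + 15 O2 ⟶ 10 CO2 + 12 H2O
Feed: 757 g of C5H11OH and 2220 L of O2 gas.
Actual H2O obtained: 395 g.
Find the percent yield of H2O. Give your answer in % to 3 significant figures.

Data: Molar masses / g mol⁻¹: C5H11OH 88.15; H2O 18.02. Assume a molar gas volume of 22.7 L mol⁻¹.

42.5 %

n(C5H11OH) = 757.0 / 88.15 = 8.588 mol
n(O2) = 2220 / 22.7 = 97.80 mol
n/ν for C5H11OH = 8.588/2 = 4.294
n/ν for O2 = 97.80/15 = 6.520
Smallest n/ν is C5H11OH → limiting reagent.
theoretical n(H2O) = (12/2) × 8.588 = 51.53 mol → 928.6 g
% yield = 395 / 928.6 × 100 = 42.54 %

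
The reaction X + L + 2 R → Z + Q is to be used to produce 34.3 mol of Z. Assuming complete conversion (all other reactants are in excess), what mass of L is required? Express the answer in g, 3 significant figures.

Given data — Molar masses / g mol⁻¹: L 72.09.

n(Z) = 34.30 mol
n(L) = (1/1) × 34.30 = 34.30 mol
mass = 34.30 × 72.09 = 2473 g

2470 g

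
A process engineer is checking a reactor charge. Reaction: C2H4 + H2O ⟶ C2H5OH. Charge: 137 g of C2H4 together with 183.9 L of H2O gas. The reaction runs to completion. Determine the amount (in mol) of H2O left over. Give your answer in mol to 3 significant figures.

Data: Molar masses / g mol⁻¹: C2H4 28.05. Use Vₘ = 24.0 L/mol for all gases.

2.78 mol

n(C2H4) = 137.0 / 28.05 = 4.884 mol
n(H2O) = 183.9 / 24.0 = 7.663 mol
n/ν for C2H4 = 4.884/1 = 4.884
n/ν for H2O = 7.663/1 = 7.663
Smallest n/ν is C2H4 → limiting reagent.
H2O consumed = (1/1) × 4.884 = 4.884 mol
H2O remaining = 7.663 − 4.884 = 2.779 mol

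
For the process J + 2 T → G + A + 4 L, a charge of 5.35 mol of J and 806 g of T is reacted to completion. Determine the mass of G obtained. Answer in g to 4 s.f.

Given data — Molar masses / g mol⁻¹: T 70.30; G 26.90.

n(J) = 5.350 mol
n(T) = 806.0 / 70.30 = 11.47 mol
n/ν for J = 5.350/1 = 5.350
n/ν for T = 11.47/2 = 5.735
Smallest n/ν is J → limiting reagent.
n(G) = (1/1) × 5.350 = 5.350 mol
mass = 5.350 × 26.90 = 143.9 g

143.9 g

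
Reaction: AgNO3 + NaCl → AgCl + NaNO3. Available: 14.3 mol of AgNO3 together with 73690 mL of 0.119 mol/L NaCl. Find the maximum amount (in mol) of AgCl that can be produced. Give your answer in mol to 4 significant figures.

8.769 mol

n(AgNO3) = 14.30 mol
n(NaCl) = 0.119 × 73690/1000 = 8.769 mol
n/ν → AgNO3: 14.30, NaCl: 8.769; NaCl is limiting.
n(AgCl) = (1/1) × 8.769 = 8.769 mol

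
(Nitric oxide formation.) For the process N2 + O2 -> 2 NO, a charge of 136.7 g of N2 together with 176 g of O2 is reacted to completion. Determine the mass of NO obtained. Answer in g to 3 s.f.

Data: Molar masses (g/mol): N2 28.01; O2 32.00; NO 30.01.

n(N2) = 136.7 / 28.01 = 4.880 mol
n(O2) = 176.0 / 32.00 = 5.500 mol
n/ν → N2: 4.880, O2: 5.500; N2 is limiting.
n(NO) = (2/1) × 4.880 = 9.760 mol
mass = 9.760 × 30.01 = 292.9 g

293 g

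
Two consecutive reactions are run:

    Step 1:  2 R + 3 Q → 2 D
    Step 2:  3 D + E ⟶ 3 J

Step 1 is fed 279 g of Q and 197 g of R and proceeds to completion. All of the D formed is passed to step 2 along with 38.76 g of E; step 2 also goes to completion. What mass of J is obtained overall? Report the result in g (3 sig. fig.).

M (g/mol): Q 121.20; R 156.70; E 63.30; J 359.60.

452 g

Step 1:
n(Q) = 279.0 / 121.20 = 2.302 mol
n(R) = 197.0 / 156.70 = 1.257 mol
n/ν for Q = 2.302/3 = 0.7673
n/ν for R = 1.257/2 = 0.6285
Smallest n/ν is R → limiting reagent.
n(D) produced = (2/2) × 1.257 = 1.257 mol
Step 2:
n(D) available = 1.257 mol
n(E) = 38.76 / 63.30 = 0.6123 mol
n/ν for D = 1.257/3 = 0.4190
n/ν for E = 0.6123/1 = 0.6123
Smallest n/ν is D → limiting reagent.
n(J) = (3/3) × 1.257 = 1.257 mol
mass = 1.257 × 359.60 = 452.0 g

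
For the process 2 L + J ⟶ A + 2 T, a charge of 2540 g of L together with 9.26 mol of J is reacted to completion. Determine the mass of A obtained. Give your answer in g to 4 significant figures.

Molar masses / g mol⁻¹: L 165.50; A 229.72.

1763 g

n(L) = 2540 / 165.50 = 15.35 mol
n(J) = 9.260 mol
n/ν → L: 7.675, J: 9.260; L is limiting.
n(A) = (1/2) × 15.35 = 7.675 mol
mass = 7.675 × 229.72 = 1763 g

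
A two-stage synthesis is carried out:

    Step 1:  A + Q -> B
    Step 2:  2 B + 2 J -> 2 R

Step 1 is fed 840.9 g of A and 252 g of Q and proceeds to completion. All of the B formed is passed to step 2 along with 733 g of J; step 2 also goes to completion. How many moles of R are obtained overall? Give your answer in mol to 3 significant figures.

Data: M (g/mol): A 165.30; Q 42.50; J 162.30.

4.52 mol

Step 1:
n(A) = 840.9 / 165.30 = 5.087 mol
n(Q) = 252.0 / 42.50 = 5.929 mol
n/ν for A = 5.087/1 = 5.087
n/ν for Q = 5.929/1 = 5.929
Smallest n/ν is A → limiting reagent.
n(B) produced = (1/1) × 5.087 = 5.087 mol
Step 2:
n(B) available = 5.087 mol
n(J) = 733.0 / 162.30 = 4.516 mol
n/ν for B = 5.087/2 = 2.544
n/ν for J = 4.516/2 = 2.258
Smallest n/ν is J → limiting reagent.
n(R) = (2/2) × 4.516 = 4.516 mol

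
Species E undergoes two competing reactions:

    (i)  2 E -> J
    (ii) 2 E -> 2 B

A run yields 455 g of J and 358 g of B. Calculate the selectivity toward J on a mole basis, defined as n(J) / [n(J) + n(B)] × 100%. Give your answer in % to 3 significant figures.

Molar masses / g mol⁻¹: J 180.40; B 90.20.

38.9 %

n(J) = 455 / 180.40 = 2.522 mol
n(B) = 358 / 90.20 = 3.969 mol
selectivity = 2.522/(2.522+3.969) × 100 = 38.85 %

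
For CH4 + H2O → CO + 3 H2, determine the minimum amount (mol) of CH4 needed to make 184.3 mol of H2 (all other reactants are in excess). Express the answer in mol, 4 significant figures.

61.43 mol

n(H2) = 184.3 mol
n(CH4) = (1/3) × 184.3 = 61.43 mol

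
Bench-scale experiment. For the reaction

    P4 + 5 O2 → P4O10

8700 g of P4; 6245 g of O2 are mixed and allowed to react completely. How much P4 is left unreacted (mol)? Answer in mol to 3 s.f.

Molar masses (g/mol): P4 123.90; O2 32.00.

n(P4) = 8700 / 123.90 = 70.22 mol
n(O2) = 6245 / 32.00 = 195.2 mol
n/ν → P4: 70.22, O2: 39.04; O2 is limiting.
P4 consumed = (1/5) × 195.2 = 39.04 mol
P4 remaining = 70.22 − 39.04 = 31.18 mol

31.2 mol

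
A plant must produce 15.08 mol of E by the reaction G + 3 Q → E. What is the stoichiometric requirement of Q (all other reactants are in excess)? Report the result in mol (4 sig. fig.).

n(E) = 15.08 mol
n(Q) = (3/1) × 15.08 = 45.24 mol

45.24 mol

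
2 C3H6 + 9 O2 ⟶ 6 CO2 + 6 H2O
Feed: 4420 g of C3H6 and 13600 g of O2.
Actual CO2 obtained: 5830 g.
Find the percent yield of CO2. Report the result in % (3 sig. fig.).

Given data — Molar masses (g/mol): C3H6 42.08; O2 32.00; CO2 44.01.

n(C3H6) = 4420 / 42.08 = 105.0 mol
n(O2) = 13600 / 32.00 = 425.0 mol
n/ν for C3H6 = 105.0/2 = 52.50
n/ν for O2 = 425.0/9 = 47.22
Smallest n/ν is O2 → limiting reagent.
theoretical n(CO2) = (6/9) × 425.0 = 283.3 mol → 12470 g
% yield = 5830 / 12470 × 100 = 46.75 %

46.8 %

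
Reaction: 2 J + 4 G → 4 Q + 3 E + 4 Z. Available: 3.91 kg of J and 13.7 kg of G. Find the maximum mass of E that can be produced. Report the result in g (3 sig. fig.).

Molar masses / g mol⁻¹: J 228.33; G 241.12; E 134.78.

3460 g

n(J) = 3.910×1000 / 228.33 = 17.12 mol
n(G) = 13.70×1000 / 241.12 = 56.82 mol
n/ν for J = 17.12/2 = 8.560
n/ν for G = 56.82/4 = 14.21
Smallest n/ν is J → limiting reagent.
n(E) = (3/2) × 17.12 = 25.68 mol
mass = 25.68 × 134.78 = 3461 g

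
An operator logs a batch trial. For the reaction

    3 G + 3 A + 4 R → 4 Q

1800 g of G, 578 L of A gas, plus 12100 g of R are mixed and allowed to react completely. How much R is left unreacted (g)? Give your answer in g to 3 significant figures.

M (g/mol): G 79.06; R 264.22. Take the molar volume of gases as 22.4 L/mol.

n(G) = 1800 / 79.06 = 22.77 mol
n(A) = 578.0 / 22.4 = 25.80 mol
n(R) = 12100 / 264.22 = 45.80 mol
n/ν for G = 22.77/3 = 7.590
n/ν for A = 25.80/3 = 8.600
n/ν for R = 45.80/4 = 11.45
Smallest n/ν is G → limiting reagent.
R consumed = (4/3) × 22.77 = 30.36 mol
R remaining = 45.80 − 30.36 = 15.44 mol
mass = 15.44 × 264.22 = 4080 g

4080 g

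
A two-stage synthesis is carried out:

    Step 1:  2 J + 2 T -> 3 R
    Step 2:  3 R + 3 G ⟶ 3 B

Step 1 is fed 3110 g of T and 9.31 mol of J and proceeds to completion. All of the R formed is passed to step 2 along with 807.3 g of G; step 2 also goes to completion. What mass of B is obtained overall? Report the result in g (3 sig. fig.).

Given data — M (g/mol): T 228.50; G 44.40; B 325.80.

4550 g

Step 1:
n(T) = 3110 / 228.50 = 13.61 mol
n(J) = 9.310 mol
n/ν for T = 13.61/2 = 6.805
n/ν for J = 9.310/2 = 4.655
Smallest n/ν is J → limiting reagent.
n(R) produced = (3/2) × 9.310 = 13.97 mol
Step 2:
n(R) available = 13.97 mol
n(G) = 807.3 / 44.40 = 18.18 mol
n/ν for R = 13.97/3 = 4.657
n/ν for G = 18.18/3 = 6.060
Smallest n/ν is R → limiting reagent.
n(B) = (3/3) × 13.97 = 13.97 mol
mass = 13.97 × 325.80 = 4551 g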